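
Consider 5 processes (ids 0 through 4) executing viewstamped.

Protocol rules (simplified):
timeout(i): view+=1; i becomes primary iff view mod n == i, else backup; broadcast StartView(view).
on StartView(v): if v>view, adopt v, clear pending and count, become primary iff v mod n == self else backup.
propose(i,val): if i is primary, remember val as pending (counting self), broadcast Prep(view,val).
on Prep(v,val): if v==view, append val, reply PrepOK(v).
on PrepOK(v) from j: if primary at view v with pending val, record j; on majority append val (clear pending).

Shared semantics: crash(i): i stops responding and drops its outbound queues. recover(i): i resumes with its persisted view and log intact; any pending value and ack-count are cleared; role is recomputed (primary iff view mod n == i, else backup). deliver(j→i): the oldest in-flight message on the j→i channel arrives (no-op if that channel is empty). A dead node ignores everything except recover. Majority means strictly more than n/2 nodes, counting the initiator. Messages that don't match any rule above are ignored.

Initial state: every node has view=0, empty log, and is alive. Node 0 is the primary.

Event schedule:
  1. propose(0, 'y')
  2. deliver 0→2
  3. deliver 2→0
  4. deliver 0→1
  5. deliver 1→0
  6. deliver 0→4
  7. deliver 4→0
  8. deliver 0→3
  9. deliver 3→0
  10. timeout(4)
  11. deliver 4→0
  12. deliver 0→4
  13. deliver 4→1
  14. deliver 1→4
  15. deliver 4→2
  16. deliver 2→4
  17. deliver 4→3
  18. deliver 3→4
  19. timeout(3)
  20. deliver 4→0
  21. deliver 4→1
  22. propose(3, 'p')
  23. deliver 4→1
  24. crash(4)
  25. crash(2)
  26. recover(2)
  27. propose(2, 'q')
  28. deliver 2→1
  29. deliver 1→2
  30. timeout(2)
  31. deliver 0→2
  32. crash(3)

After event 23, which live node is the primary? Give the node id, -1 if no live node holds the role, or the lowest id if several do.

1

1. propose(0,'y'):  nop
2. deliver 0→2:  <2:back v0 y>
3. deliver 2→0:  nop
4. deliver 0→1:  <1:back v0 y>
5. deliver 1→0:  <0:prim v0 y>
6. deliver 0→4:  <4:back v0 y>
7. deliver 4→0:  nop
8. deliver 0→3:  <3:back v0 y>
9. deliver 3→0:  nop
10. timeout(4):  <4:back v1 y>
11. deliver 4→0:  <0:back v1 y>
12. deliver 0→4:  nop
13. deliver 4→1:  <1:prim v1 y>
14. deliver 1→4:  nop
15. deliver 4→2:  <2:back v1 y>
16. deliver 2→4:  nop
17. deliver 4→3:  <3:back v1 y>
18. deliver 3→4:  nop
19. timeout(3):  <3:back v2 y>
20. deliver 4→0:  nop
21. deliver 4→1:  nop
22. propose(3,'p'):  nop
23. deliver 4→1:  nop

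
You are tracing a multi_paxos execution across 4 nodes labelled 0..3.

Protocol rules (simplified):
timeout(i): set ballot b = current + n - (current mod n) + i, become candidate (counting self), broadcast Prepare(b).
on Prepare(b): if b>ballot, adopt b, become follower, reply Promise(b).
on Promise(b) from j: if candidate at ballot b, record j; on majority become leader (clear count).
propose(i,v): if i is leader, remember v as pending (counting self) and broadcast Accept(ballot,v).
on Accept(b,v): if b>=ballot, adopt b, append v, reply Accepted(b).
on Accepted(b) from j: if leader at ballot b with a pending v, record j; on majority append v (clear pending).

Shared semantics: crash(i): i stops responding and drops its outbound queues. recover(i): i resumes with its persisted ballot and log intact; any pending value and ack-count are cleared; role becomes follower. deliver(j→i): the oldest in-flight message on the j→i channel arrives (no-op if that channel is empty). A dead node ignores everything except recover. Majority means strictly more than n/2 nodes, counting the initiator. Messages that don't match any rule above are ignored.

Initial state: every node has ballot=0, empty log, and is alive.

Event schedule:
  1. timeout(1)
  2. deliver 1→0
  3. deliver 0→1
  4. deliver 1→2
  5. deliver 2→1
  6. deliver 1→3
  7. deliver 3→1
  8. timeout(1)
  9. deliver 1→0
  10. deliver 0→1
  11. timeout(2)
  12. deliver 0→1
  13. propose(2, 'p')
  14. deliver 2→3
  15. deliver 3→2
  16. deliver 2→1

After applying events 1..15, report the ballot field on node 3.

10

e1 timeout(1): 1[cand,b=5,-]
e2 deliver 1→0: 0[foll,b=5,-]
e3 deliver 0→1: ·
e4 deliver 1→2: 2[foll,b=5,-]
e5 deliver 2→1: 1[lead,b=5,-]
e6 deliver 1→3: 3[foll,b=5,-]
e7 deliver 3→1: ·
e8 timeout(1): 1[cand,b=9,-]
e9 deliver 1→0: 0[foll,b=9,-]
e10 deliver 0→1: ·
e11 timeout(2): 2[cand,b=10,-]
e12 deliver 0→1: ·
e13 propose(2,'p'): ·
e14 deliver 2→3: 3[foll,b=10,-]
e15 deliver 3→2: ·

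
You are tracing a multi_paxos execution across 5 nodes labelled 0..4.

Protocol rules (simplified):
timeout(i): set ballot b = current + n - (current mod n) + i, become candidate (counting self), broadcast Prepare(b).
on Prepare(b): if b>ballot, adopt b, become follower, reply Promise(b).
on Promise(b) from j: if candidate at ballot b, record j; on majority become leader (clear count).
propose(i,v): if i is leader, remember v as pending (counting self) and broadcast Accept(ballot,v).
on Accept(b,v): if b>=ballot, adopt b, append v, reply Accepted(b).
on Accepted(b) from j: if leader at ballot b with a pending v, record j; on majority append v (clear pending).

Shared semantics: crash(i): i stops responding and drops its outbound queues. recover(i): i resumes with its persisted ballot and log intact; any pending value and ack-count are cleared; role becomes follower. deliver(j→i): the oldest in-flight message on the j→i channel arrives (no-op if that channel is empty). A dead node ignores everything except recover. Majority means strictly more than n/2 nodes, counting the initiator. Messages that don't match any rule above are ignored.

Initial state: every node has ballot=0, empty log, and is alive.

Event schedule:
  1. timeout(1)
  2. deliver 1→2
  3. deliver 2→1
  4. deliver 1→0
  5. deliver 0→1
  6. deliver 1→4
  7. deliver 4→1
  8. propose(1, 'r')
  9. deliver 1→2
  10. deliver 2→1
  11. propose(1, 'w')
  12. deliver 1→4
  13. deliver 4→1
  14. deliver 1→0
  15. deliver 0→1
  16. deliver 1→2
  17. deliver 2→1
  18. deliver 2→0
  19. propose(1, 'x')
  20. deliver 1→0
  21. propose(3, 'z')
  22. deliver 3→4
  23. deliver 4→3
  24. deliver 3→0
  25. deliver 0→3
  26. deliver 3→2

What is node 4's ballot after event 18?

1. timeout(1):  <1:cand b6 ->
2. deliver 1→2:  <2:foll b6 ->
3. deliver 2→1:  nop
4. deliver 1→0:  <0:foll b6 ->
5. deliver 0→1:  <1:lead b6 ->
6. deliver 1→4:  <4:foll b6 ->
7. deliver 4→1:  nop
8. propose(1,'r'):  nop
9. deliver 1→2:  <2:foll b6 r>
10. deliver 2→1:  nop
11. propose(1,'w'):  nop
12. deliver 1→4:  <4:foll b6 r>
13. deliver 4→1:  nop
14. deliver 1→0:  <0:foll b6 r>
15. deliver 0→1:  <1:lead b6 w>
16. deliver 1→2:  <2:foll b6 r,w>
17. deliver 2→1:  nop
18. deliver 2→0:  nop

6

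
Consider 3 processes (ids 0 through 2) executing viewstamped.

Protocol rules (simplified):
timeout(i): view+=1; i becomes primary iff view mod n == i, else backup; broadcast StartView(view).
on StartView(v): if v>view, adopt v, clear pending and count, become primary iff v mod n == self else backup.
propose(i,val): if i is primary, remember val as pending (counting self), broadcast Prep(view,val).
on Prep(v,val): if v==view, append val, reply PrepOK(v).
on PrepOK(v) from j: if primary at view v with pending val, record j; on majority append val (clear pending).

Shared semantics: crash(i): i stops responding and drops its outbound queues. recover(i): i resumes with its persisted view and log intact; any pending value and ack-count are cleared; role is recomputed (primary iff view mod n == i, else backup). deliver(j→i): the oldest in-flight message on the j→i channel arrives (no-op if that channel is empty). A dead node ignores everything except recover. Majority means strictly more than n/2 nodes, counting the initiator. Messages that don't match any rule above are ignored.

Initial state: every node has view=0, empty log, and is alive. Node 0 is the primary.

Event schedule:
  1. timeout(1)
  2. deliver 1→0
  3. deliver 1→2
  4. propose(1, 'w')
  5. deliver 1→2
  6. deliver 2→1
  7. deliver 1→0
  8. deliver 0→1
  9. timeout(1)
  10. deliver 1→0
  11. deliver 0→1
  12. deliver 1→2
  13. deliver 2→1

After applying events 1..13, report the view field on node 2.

step 1 timeout(1): 1={prim,v=1,log=-}
step 2 deliver 1→0: 0={back,v=1,log=-}
step 3 deliver 1→2: 2={back,v=1,log=-}
step 4 propose(1,'w'): —
step 5 deliver 1→2: 2={back,v=1,log=w}
step 6 deliver 2→1: 1={prim,v=1,log=w}
step 7 deliver 1→0: 0={back,v=1,log=w}
step 8 deliver 0→1: —
step 9 timeout(1): 1={back,v=2,log=w}
step 10 deliver 1→0: 0={back,v=2,log=w}
step 11 deliver 0→1: —
step 12 deliver 1→2: 2={prim,v=2,log=w}
step 13 deliver 2→1: —

2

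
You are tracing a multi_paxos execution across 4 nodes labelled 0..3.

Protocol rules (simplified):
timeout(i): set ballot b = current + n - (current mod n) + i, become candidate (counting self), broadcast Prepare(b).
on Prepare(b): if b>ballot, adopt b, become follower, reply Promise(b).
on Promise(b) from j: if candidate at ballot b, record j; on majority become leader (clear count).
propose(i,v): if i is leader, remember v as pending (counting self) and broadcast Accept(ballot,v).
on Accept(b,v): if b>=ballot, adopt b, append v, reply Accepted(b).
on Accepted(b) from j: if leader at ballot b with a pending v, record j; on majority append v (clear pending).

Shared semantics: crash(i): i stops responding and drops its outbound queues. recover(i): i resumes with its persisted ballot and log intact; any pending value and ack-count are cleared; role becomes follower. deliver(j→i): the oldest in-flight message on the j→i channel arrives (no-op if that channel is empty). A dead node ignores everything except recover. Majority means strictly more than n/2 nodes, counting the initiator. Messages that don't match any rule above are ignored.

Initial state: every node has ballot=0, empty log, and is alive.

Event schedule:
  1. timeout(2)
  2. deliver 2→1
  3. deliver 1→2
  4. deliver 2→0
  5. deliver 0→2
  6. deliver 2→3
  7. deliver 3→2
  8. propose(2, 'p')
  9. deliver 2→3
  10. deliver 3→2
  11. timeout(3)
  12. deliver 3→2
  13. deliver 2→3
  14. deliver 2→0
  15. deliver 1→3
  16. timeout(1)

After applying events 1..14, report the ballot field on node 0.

6

1. timeout(2):  <2:cand b6 ->
2. deliver 2→1:  <1:foll b6 ->
3. deliver 1→2:  nop
4. deliver 2→0:  <0:foll b6 ->
5. deliver 0→2:  <2:lead b6 ->
6. deliver 2→3:  <3:foll b6 ->
7. deliver 3→2:  nop
8. propose(2,'p'):  nop
9. deliver 2→3:  <3:foll b6 p>
10. deliver 3→2:  nop
11. timeout(3):  <3:cand b11 p>
12. deliver 3→2:  <2:foll b11 ->
13. deliver 2→3:  nop
14. deliver 2→0:  <0:foll b6 p>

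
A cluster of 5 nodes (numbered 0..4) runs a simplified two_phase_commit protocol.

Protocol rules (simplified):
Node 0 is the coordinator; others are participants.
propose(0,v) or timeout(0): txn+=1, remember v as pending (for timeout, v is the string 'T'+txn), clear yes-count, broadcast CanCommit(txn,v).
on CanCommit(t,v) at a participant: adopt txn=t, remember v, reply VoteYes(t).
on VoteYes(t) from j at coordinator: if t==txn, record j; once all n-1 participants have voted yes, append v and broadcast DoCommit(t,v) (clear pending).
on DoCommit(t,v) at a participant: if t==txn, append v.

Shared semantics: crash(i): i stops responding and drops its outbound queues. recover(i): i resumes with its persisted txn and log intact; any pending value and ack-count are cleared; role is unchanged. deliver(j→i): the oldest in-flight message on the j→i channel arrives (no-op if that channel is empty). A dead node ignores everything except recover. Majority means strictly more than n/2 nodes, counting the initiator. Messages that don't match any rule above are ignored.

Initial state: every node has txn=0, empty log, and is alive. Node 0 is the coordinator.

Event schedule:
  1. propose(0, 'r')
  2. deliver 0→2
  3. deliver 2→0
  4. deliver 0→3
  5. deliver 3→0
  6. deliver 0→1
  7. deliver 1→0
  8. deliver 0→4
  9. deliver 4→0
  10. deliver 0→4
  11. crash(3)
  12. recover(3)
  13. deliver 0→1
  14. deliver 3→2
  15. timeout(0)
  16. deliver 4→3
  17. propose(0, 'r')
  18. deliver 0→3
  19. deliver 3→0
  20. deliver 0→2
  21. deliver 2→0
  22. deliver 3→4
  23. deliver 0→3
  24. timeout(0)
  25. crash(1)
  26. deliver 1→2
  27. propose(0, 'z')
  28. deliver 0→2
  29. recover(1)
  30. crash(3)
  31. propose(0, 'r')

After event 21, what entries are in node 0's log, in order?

r

step 1 propose(0,'r'): 0={coor,t=1,log=-}
step 2 deliver 0→2: 2={part,t=1,log=-}
step 3 deliver 2→0: —
step 4 deliver 0→3: 3={part,t=1,log=-}
step 5 deliver 3→0: —
step 6 deliver 0→1: 1={part,t=1,log=-}
step 7 deliver 1→0: —
step 8 deliver 0→4: 4={part,t=1,log=-}
step 9 deliver 4→0: 0={coor,t=1,log=r}
step 10 deliver 0→4: 4={part,t=1,log=r}
step 11 crash(3): 3={✗part,t=1,log=-}
step 12 recover(3): 3={part,t=1,log=-}
step 13 deliver 0→1: 1={part,t=1,log=r}
step 14 deliver 3→2: —
step 15 timeout(0): 0={coor,t=2,log=r}
step 16 deliver 4→3: —
step 17 propose(0,'r'): 0={coor,t=3,log=r}
step 18 deliver 0→3: 3={part,t=1,log=r}
step 19 deliver 3→0: —
step 20 deliver 0→2: 2={part,t=1,log=r}
step 21 deliver 2→0: —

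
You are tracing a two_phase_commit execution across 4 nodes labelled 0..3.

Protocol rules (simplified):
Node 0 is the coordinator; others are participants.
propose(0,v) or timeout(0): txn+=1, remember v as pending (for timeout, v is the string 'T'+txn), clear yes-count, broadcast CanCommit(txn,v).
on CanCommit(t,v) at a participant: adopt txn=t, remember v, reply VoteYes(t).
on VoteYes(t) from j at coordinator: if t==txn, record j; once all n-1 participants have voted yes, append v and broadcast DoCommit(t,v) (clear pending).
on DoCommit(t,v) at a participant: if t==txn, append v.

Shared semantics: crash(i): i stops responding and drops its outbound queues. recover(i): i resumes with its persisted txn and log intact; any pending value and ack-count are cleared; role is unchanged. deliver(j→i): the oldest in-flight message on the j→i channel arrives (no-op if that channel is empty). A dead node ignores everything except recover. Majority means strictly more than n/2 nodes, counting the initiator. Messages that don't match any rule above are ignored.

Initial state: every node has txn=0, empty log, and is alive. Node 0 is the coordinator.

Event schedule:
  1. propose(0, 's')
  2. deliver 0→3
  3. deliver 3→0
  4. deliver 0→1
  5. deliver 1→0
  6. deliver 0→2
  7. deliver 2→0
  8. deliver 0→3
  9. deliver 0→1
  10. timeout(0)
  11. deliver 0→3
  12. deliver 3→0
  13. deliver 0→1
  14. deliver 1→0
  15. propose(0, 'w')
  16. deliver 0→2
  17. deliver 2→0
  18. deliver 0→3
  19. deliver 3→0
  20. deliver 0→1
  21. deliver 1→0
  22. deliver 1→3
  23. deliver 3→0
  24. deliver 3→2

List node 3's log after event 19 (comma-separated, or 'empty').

e1 propose(0,'s'): 0[coor,t=1,-]
e2 deliver 0→3: 3[part,t=1,-]
e3 deliver 3→0: ·
e4 deliver 0→1: 1[part,t=1,-]
e5 deliver 1→0: ·
e6 deliver 0→2: 2[part,t=1,-]
e7 deliver 2→0: 0[coor,t=1,s]
e8 deliver 0→3: 3[part,t=1,s]
e9 deliver 0→1: 1[part,t=1,s]
e10 timeout(0): 0[coor,t=2,s]
e11 deliver 0→3: 3[part,t=2,s]
e12 deliver 3→0: ·
e13 deliver 0→1: 1[part,t=2,s]
e14 deliver 1→0: ·
e15 propose(0,'w'): 0[coor,t=3,s]
e16 deliver 0→2: 2[part,t=1,s]
e17 deliver 2→0: ·
e18 deliver 0→3: 3[part,t=3,s]
e19 deliver 3→0: ·

s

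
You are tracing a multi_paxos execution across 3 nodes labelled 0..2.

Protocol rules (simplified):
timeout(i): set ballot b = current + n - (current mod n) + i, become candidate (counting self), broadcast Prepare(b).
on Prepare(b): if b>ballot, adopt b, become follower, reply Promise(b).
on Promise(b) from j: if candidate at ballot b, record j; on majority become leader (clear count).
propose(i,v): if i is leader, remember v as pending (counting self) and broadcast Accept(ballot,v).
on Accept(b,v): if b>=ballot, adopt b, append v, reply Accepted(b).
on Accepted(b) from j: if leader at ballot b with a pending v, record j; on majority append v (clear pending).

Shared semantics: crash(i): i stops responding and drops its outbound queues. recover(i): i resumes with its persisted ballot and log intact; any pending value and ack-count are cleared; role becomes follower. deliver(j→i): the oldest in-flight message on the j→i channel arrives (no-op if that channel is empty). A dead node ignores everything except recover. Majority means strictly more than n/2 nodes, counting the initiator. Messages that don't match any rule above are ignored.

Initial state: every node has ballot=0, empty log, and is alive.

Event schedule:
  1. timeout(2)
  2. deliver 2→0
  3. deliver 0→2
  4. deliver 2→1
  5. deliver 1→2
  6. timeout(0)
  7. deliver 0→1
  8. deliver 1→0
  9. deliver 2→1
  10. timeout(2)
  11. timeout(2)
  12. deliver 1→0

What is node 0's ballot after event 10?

6

e1 timeout(2): 2[cand,b=5,-]
e2 deliver 2→0: 0[foll,b=5,-]
e3 deliver 0→2: 2[lead,b=5,-]
e4 deliver 2→1: 1[foll,b=5,-]
e5 deliver 1→2: ·
e6 timeout(0): 0[cand,b=6,-]
e7 deliver 0→1: 1[foll,b=6,-]
e8 deliver 1→0: 0[lead,b=6,-]
e9 deliver 2→1: ·
e10 timeout(2): 2[cand,b=8,-]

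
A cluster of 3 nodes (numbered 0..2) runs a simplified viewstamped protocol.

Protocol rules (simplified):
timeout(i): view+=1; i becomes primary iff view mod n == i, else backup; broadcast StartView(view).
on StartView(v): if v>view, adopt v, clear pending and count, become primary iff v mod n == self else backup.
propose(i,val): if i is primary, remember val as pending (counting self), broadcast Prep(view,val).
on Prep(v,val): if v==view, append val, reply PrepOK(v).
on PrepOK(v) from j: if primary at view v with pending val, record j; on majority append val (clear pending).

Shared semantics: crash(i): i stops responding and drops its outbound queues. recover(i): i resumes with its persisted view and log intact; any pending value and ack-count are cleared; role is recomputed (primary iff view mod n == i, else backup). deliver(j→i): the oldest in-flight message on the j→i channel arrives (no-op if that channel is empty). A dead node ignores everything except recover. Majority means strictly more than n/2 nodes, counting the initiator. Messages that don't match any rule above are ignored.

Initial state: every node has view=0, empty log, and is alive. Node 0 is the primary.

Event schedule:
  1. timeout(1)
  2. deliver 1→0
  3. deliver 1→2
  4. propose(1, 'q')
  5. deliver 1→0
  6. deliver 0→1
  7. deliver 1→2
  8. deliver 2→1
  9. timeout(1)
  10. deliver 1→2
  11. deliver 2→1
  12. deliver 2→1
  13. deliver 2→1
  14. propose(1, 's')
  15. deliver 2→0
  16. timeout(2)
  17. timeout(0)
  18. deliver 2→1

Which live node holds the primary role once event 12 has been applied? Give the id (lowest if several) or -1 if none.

2

e1 timeout(1): 1[prim,v=1,-]
e2 deliver 1→0: 0[back,v=1,-]
e3 deliver 1→2: 2[back,v=1,-]
e4 propose(1,'q'): ·
e5 deliver 1→0: 0[back,v=1,q]
e6 deliver 0→1: 1[prim,v=1,q]
e7 deliver 1→2: 2[back,v=1,q]
e8 deliver 2→1: ·
e9 timeout(1): 1[back,v=2,q]
e10 deliver 1→2: 2[prim,v=2,q]
e11 deliver 2→1: ·
e12 deliver 2→1: ·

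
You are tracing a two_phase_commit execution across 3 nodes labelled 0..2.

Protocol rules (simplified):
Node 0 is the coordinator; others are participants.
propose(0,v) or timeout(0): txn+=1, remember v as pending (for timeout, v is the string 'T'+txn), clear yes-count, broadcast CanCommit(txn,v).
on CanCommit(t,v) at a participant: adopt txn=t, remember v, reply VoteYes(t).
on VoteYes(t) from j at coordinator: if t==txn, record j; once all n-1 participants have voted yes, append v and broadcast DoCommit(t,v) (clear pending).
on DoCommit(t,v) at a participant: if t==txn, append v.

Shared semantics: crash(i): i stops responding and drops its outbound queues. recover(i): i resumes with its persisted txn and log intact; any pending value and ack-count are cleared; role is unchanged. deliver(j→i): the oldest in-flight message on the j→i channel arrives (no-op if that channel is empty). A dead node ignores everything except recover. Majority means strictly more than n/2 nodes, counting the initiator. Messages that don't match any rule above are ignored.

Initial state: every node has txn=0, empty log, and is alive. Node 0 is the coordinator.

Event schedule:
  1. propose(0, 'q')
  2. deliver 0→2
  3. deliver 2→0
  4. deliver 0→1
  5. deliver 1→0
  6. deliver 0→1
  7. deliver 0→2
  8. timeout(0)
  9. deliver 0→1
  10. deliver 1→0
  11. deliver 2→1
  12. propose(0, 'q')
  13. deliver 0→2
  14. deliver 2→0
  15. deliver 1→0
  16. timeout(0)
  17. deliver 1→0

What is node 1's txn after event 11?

step 1 propose(0,'q'): 0={coor,t=1,log=-}
step 2 deliver 0→2: 2={part,t=1,log=-}
step 3 deliver 2→0: —
step 4 deliver 0→1: 1={part,t=1,log=-}
step 5 deliver 1→0: 0={coor,t=1,log=q}
step 6 deliver 0→1: 1={part,t=1,log=q}
step 7 deliver 0→2: 2={part,t=1,log=q}
step 8 timeout(0): 0={coor,t=2,log=q}
step 9 deliver 0→1: 1={part,t=2,log=q}
step 10 deliver 1→0: —
step 11 deliver 2→1: —

2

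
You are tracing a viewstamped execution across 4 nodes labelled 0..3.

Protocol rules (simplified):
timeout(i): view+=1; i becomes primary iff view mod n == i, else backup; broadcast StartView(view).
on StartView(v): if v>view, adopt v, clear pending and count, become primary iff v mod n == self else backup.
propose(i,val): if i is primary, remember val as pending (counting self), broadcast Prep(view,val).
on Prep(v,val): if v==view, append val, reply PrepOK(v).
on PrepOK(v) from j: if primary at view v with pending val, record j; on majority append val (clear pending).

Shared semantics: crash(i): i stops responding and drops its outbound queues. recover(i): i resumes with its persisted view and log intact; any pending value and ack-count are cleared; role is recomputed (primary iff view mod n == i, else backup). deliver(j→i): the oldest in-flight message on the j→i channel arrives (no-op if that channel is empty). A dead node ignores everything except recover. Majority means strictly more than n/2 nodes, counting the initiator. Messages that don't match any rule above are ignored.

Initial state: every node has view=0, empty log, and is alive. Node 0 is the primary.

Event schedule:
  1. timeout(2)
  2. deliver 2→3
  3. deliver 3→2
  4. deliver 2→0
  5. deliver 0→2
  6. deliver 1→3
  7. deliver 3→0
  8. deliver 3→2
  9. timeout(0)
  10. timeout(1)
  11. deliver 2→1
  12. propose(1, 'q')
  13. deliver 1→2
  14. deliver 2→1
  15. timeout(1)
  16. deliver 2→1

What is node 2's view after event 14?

1

1. timeout(2):  <2:back v1 ->
2. deliver 2→3:  <3:back v1 ->
3. deliver 3→2:  nop
4. deliver 2→0:  <0:back v1 ->
5. deliver 0→2:  nop
6. deliver 1→3:  nop
7. deliver 3→0:  nop
8. deliver 3→2:  nop
9. timeout(0):  <0:back v2 ->
10. timeout(1):  <1:prim v1 ->
11. deliver 2→1:  nop
12. propose(1,'q'):  nop
13. deliver 1→2:  nop
14. deliver 2→1:  nop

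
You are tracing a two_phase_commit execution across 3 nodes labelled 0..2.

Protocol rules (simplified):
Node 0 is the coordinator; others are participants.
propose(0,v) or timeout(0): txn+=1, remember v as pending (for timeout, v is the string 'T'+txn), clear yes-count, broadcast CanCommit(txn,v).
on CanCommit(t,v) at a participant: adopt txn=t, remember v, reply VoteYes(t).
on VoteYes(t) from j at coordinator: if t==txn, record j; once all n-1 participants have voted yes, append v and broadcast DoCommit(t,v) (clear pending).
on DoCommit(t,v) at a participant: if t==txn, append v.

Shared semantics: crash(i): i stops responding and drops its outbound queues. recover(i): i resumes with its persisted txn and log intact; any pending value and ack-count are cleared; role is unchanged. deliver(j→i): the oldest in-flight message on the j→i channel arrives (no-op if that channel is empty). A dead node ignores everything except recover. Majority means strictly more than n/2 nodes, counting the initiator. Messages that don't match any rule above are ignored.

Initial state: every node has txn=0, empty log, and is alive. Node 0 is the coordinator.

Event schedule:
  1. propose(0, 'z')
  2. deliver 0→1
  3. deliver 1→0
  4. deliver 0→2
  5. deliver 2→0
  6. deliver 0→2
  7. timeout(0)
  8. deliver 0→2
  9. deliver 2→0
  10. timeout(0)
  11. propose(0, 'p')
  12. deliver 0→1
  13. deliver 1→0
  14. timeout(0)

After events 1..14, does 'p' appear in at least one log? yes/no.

e1 propose(0,'z'): 0[coor,t=1,-]
e2 deliver 0→1: 1[part,t=1,-]
e3 deliver 1→0: ·
e4 deliver 0→2: 2[part,t=1,-]
e5 deliver 2→0: 0[coor,t=1,z]
e6 deliver 0→2: 2[part,t=1,z]
e7 timeout(0): 0[coor,t=2,z]
e8 deliver 0→2: 2[part,t=2,z]
e9 deliver 2→0: ·
e10 timeout(0): 0[coor,t=3,z]
e11 propose(0,'p'): 0[coor,t=4,z]
e12 deliver 0→1: 1[part,t=1,z]
e13 deliver 1→0: ·
e14 timeout(0): 0[coor,t=5,z]

no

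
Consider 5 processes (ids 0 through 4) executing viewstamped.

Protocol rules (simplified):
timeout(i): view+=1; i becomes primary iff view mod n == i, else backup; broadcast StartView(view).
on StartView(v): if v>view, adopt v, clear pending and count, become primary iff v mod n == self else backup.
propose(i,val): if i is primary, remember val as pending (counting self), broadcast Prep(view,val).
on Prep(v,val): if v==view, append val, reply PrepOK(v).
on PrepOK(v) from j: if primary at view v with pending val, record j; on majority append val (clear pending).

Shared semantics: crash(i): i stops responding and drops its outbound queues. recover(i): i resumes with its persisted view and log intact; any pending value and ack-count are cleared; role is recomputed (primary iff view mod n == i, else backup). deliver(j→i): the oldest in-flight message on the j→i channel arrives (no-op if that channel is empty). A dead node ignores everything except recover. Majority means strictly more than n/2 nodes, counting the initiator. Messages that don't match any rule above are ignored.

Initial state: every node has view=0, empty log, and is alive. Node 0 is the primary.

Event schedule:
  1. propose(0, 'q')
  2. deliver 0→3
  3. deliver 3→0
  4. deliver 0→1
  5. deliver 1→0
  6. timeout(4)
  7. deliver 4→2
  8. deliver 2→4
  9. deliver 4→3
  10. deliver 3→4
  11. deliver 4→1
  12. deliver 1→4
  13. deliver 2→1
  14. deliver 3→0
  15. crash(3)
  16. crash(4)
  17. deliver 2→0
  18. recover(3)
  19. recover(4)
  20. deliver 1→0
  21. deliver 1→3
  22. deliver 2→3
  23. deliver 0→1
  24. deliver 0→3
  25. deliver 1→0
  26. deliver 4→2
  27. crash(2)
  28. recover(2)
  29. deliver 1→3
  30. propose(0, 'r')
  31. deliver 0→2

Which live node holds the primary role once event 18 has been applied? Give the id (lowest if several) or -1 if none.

step 1 propose(0,'q'): —
step 2 deliver 0→3: 3={back,v=0,log=q}
step 3 deliver 3→0: —
step 4 deliver 0→1: 1={back,v=0,log=q}
step 5 deliver 1→0: 0={prim,v=0,log=q}
step 6 timeout(4): 4={back,v=1,log=-}
step 7 deliver 4→2: 2={back,v=1,log=-}
step 8 deliver 2→4: —
step 9 deliver 4→3: 3={back,v=1,log=q}
step 10 deliver 3→4: —
step 11 deliver 4→1: 1={prim,v=1,log=q}
step 12 deliver 1→4: —
step 13 deliver 2→1: —
step 14 deliver 3→0: —
step 15 crash(3): 3={✗back,v=1,log=q}
step 16 crash(4): 4={✗back,v=1,log=-}
step 17 deliver 2→0: —
step 18 recover(3): 3={back,v=1,log=q}

0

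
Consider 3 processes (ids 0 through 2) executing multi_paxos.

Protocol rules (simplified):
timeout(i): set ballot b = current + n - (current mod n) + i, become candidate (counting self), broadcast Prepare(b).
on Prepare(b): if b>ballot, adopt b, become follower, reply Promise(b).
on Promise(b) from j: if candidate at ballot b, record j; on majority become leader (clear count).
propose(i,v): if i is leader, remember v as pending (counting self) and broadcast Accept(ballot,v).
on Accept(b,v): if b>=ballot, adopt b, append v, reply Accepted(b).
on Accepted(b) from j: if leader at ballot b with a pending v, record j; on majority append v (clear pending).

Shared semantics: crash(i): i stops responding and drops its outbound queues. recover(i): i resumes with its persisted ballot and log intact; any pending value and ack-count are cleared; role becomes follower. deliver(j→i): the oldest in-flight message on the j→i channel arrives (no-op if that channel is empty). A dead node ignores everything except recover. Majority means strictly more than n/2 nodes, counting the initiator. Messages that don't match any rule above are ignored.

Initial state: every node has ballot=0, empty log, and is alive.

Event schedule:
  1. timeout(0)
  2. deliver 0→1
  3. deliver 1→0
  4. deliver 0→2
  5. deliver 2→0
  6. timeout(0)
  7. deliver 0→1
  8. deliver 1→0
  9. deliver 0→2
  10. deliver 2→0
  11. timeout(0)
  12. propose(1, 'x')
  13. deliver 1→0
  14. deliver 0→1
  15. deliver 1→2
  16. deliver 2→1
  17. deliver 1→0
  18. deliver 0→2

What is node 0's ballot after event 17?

after 1 — timeout(0): n0:cand/b3/[-]
after 2 — deliver 0→1: n1:foll/b3/[-]
after 3 — deliver 1→0: n0:lead/b3/[-]
after 4 — deliver 0→2: n2:foll/b3/[-]
after 5 — deliver 2→0: ·
after 6 — timeout(0): n0:cand/b6/[-]
after 7 — deliver 0→1: n1:foll/b6/[-]
after 8 — deliver 1→0: n0:lead/b6/[-]
after 9 — deliver 0→2: n2:foll/b6/[-]
after 10 — deliver 2→0: ·
after 11 — timeout(0): n0:cand/b9/[-]
after 12 — propose(1,'x'): ·
after 13 — deliver 1→0: ·
after 14 — deliver 0→1: n1:foll/b9/[-]
after 15 — deliver 1→2: ·
after 16 — deliver 2→1: ·
after 17 — deliver 1→0: n0:lead/b9/[-]

9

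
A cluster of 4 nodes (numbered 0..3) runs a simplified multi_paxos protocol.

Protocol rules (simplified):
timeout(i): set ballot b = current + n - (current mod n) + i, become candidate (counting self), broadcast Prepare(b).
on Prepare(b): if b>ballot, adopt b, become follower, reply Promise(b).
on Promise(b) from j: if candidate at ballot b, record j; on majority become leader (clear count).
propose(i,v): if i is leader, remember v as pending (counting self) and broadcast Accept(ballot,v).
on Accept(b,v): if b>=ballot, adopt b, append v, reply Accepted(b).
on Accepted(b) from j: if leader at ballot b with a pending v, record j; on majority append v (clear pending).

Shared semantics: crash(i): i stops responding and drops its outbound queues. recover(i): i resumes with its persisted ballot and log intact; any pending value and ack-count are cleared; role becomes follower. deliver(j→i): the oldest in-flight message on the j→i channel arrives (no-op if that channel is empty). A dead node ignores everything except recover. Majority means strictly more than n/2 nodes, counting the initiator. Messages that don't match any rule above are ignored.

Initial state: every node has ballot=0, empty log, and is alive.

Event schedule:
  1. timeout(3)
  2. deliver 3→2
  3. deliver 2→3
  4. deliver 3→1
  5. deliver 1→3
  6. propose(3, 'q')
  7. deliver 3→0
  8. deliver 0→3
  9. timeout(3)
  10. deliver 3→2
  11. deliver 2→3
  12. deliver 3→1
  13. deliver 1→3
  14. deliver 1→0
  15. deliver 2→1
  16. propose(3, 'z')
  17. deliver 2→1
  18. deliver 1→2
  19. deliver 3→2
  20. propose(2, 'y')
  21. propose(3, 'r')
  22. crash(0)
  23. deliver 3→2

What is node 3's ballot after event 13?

after 1 — timeout(3): n3:cand/b7/[-]
after 2 — deliver 3→2: n2:foll/b7/[-]
after 3 — deliver 2→3: ·
after 4 — deliver 3→1: n1:foll/b7/[-]
after 5 — deliver 1→3: n3:lead/b7/[-]
after 6 — propose(3,'q'): ·
after 7 — deliver 3→0: n0:foll/b7/[-]
after 8 — deliver 0→3: ·
after 9 — timeout(3): n3:cand/b11/[-]
after 10 — deliver 3→2: n2:foll/b7/[q]
after 11 — deliver 2→3: ·
after 12 — deliver 3→1: n1:foll/b7/[q]
after 13 — deliver 1→3: ·

11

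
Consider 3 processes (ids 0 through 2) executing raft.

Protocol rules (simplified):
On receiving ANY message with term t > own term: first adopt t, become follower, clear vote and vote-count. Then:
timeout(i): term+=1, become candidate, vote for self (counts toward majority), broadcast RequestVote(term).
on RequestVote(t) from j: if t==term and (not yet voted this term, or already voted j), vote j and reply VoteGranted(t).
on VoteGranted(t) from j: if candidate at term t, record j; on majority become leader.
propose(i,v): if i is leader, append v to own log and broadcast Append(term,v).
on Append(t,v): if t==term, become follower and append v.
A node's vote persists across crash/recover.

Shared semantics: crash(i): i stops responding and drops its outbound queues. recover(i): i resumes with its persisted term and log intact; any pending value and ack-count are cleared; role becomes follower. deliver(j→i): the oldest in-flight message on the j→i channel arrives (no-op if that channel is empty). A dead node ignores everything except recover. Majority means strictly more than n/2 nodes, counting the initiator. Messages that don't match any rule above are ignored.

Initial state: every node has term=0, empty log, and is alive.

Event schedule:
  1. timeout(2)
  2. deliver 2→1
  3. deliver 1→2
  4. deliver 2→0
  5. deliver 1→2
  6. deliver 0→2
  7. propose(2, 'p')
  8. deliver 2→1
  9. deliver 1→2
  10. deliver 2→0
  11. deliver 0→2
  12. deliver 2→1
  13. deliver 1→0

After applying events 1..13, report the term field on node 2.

e1 timeout(2): 2[cand,t=1,-]
e2 deliver 2→1: 1[foll,t=1,-]
e3 deliver 1→2: 2[lead,t=1,-]
e4 deliver 2→0: 0[foll,t=1,-]
e5 deliver 1→2: ·
e6 deliver 0→2: ·
e7 propose(2,'p'): 2[lead,t=1,p]
e8 deliver 2→1: 1[foll,t=1,p]
e9 deliver 1→2: ·
e10 deliver 2→0: 0[foll,t=1,p]
e11 deliver 0→2: ·
e12 deliver 2→1: ·
e13 deliver 1→0: ·

1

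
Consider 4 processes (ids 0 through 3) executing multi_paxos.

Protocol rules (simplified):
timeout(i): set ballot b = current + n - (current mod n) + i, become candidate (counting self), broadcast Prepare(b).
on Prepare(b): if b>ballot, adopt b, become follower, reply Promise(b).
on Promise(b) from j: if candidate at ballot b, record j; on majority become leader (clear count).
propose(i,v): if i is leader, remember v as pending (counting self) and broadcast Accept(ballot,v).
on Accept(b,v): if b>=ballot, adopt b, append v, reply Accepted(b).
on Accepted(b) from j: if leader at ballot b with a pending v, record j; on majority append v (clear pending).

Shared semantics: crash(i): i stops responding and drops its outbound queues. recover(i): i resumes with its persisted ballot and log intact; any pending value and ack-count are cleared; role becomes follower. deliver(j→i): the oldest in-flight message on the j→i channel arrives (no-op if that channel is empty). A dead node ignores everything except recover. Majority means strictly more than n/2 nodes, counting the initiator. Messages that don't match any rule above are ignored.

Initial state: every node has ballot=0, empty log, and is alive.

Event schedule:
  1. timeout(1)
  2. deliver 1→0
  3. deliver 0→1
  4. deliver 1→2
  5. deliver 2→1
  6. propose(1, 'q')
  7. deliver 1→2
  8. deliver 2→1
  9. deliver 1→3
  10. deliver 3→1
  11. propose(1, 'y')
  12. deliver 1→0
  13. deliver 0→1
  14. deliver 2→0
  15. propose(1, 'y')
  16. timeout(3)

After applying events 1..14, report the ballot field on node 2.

e1 timeout(1): 1[cand,b=5,-]
e2 deliver 1→0: 0[foll,b=5,-]
e3 deliver 0→1: ·
e4 deliver 1→2: 2[foll,b=5,-]
e5 deliver 2→1: 1[lead,b=5,-]
e6 propose(1,'q'): ·
e7 deliver 1→2: 2[foll,b=5,q]
e8 deliver 2→1: ·
e9 deliver 1→3: 3[foll,b=5,-]
e10 deliver 3→1: ·
e11 propose(1,'y'): ·
e12 deliver 1→0: 0[foll,b=5,q]
e13 deliver 0→1: ·
e14 deliver 2→0: ·

5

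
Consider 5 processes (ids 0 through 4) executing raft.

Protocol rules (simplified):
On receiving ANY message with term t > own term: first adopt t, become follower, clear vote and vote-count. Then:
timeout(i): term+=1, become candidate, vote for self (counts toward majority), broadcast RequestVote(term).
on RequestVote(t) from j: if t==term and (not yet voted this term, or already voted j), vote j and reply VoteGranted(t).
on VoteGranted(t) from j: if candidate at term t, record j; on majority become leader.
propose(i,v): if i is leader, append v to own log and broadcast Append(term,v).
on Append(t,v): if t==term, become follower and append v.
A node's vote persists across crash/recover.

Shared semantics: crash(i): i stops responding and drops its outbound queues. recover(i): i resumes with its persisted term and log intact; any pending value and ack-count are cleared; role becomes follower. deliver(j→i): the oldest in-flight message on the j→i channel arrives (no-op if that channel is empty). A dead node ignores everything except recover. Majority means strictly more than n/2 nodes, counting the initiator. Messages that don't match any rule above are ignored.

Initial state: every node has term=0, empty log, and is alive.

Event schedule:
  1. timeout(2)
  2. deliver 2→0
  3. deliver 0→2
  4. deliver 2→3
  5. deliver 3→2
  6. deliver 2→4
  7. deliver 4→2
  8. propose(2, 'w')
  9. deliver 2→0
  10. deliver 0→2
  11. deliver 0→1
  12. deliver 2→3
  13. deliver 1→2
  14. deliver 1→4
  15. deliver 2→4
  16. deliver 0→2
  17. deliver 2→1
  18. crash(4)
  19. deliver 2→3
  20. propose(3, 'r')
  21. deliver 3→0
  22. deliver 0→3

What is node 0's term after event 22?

after 1 — timeout(2): n2:cand/t1/[-]
after 2 — deliver 2→0: n0:foll/t1/[-]
after 3 — deliver 0→2: ·
after 4 — deliver 2→3: n3:foll/t1/[-]
after 5 — deliver 3→2: n2:lead/t1/[-]
after 6 — deliver 2→4: n4:foll/t1/[-]
after 7 — deliver 4→2: ·
after 8 — propose(2,'w'): n2:lead/t1/[w]
after 9 — deliver 2→0: n0:foll/t1/[w]
after 10 — deliver 0→2: ·
after 11 — deliver 0→1: ·
after 12 — deliver 2→3: n3:foll/t1/[w]
after 13 — deliver 1→2: ·
after 14 — deliver 1→4: ·
after 15 — deliver 2→4: n4:foll/t1/[w]
after 16 — deliver 0→2: ·
after 17 — deliver 2→1: n1:foll/t1/[-]
after 18 — crash(4): n4:✗foll/t1/[w]
after 19 — deliver 2→3: ·
after 20 — propose(3,'r'): ·
after 21 — deliver 3→0: ·
after 22 — deliver 0→3: ·

1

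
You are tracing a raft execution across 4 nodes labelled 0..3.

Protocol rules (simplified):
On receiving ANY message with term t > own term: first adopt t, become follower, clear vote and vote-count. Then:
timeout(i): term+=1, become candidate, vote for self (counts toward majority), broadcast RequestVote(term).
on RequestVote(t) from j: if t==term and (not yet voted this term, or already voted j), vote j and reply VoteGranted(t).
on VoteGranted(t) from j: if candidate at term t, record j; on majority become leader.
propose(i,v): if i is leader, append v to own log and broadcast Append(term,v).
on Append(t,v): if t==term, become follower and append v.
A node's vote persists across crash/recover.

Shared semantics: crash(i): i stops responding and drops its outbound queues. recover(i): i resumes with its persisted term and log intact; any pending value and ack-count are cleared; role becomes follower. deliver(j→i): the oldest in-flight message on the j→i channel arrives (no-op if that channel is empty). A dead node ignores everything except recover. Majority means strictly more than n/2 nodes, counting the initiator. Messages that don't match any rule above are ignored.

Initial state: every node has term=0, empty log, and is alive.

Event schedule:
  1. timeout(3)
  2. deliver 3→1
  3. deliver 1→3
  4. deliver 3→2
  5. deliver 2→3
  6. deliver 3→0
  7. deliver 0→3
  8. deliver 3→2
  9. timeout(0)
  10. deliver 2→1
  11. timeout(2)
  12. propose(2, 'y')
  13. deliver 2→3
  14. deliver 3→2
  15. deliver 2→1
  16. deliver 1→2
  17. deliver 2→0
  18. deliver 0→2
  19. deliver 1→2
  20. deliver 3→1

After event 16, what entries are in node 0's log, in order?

empty

[1] timeout(3) → N3(cand t1 [-])
[2] deliver 3→1 → N1(foll t1 [-])
[3] deliver 1→3 → ∅
[4] deliver 3→2 → N2(foll t1 [-])
[5] deliver 2→3 → N3(lead t1 [-])
[6] deliver 3→0 → N0(foll t1 [-])
[7] deliver 0→3 → ∅
[8] deliver 3→2 → ∅
[9] timeout(0) → N0(cand t2 [-])
[10] deliver 2→1 → ∅
[11] timeout(2) → N2(cand t2 [-])
[12] propose(2,'y') → ∅
[13] deliver 2→3 → N3(foll t2 [-])
[14] deliver 3→2 → ∅
[15] deliver 2→1 → N1(foll t2 [-])
[16] deliver 1→2 → N2(lead t2 [-])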